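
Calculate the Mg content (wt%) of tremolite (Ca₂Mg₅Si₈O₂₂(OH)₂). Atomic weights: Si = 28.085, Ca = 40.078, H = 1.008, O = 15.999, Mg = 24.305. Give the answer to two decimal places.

14.96 wt%

M(Ca₂Mg₅Si₈O₂₂(OH)₂) = 812.353 g/mol.
Mg contributes 5 × 24.305 = 121.525 g per mole.
121.525/812.353 = 0.1496 → 14.96%.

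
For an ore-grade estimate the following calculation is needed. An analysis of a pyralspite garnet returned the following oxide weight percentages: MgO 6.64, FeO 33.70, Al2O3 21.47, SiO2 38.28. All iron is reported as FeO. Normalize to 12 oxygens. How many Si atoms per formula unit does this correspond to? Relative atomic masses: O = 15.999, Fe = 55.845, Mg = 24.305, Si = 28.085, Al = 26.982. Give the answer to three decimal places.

6.64 wt% MgO ÷ 40.304 g/mol = 0.16475 mol, giving 0.16475 Mg and 0.16475 O.
33.70 wt% FeO ÷ 71.844 g/mol = 0.46907 mol, giving 0.46907 Fe and 0.46907 O.
21.47 wt% Al2O3 ÷ 101.961 g/mol = 0.21057 mol, giving 0.42114 Al and 0.63171 O.
38.28 wt% SiO2 ÷ 60.083 g/mol = 0.63712 mol, giving 0.63712 Si and 1.27424 O.
Oxygen sums to 2.53977; scaling by 12/2.53977 = 4.72484 puts the formula on 12 O.
Si: 0.63712 × 4.72484 = 3.010 atoms per formula unit.

3.010 Si apfu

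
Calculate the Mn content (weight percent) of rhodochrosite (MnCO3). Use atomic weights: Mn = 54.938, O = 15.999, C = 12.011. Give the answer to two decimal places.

Formula mass = 1·54.938 + 1·12.011 + 3·15.999 = 114.946 g/mol, of which 54.938 g is Mn.
So Mn makes up 54.938/114.946 = 0.4779 of the mass, i.e. 47.79%.

47.79 weight percent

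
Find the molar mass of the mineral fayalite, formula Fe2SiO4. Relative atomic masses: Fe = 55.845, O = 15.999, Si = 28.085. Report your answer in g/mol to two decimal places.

203.77 g/mol

M = 2*55.845 + 1*28.085 + 4*15.999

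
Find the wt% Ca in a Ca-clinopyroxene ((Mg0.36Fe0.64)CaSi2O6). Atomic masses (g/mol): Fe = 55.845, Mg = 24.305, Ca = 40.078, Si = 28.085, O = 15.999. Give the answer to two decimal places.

Formula mass = 0.36·24.305 + 0.64·55.845 + 1·40.078 + 2·28.085 + 6·15.999 = 236.733 g/mol, of which 40.078 g is Ca.
So Ca makes up 40.078/236.733 = 0.1693 of the mass, i.e. 16.93%.

16.93 weight percent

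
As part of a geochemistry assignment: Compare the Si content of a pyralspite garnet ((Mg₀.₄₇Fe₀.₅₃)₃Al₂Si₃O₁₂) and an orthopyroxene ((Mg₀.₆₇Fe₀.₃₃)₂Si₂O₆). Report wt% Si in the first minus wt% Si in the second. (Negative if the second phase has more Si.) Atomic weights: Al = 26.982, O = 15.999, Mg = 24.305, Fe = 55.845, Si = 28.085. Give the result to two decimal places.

Si in (Mg₀.₄₇Fe₀.₅₃)₃Al₂Si₃O₁₂: molar mass 453.271 g/mol; 3×28.085 = 84.255 g → 18.59 wt%.
Si in (Mg₀.₆₇Fe₀.₃₃)₂Si₂O₆: molar mass 221.590 g/mol; 2×28.085 = 56.170 g → 25.35 wt%.
Difference = 18.59 − 25.35 = -6.76 percentage points.

-6.76 percentage points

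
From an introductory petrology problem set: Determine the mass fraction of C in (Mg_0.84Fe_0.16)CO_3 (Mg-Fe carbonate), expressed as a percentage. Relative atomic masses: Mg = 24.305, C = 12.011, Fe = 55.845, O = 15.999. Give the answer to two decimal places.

13.44 wt%

M((Mg_0.84Fe_0.16)CO_3) = 89.359 g/mol.
C contributes 1 × 12.011 = 12.011 g per mole.
12.011/89.359 = 0.1344 → 13.44%.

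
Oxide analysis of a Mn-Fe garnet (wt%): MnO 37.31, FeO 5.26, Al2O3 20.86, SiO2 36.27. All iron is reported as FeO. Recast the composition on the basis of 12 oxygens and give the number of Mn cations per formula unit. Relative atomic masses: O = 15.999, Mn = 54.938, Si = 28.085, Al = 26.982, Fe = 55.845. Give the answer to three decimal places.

MnO (M=70.937): mol = 0.52596; Mn = 0.52596, O = 0.52596.
FeO (M=71.844): mol = 0.07321; Fe = 0.07321, O = 0.07321.
Al2O3 (M=101.961): mol = 0.20459; Al = 0.40918, O = 0.61377.
SiO2 (M=60.083): mol = 0.60366; Si = 0.60366, O = 1.20732.
ΣO = 2.42026; factor = 12/ΣO = 4.95814.
Mn apfu = 0.52596 × 4.95814 = 2.608.

2.608 Mn apfu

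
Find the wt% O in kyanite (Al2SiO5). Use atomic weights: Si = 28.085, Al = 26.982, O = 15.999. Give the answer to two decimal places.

49.37 mass %

Formula mass = 2·26.982 + 1·28.085 + 5·15.999 = 162.044 g/mol, of which 79.995 g is O.
So O makes up 79.995/162.044 = 0.4937 of the mass, i.e. 49.37%.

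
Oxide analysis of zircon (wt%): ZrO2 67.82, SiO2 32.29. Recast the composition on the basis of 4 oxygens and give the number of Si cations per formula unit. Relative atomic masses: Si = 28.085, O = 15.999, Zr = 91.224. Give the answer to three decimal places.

67.82 wt% ZrO2 ÷ 123.222 g/mol = 0.55039 mol, giving 0.55039 Zr and 1.10078 O.
32.29 wt% SiO2 ÷ 60.083 g/mol = 0.53742 mol, giving 0.53742 Si and 1.07484 O.
Oxygen sums to 2.17562; scaling by 4/2.17562 = 1.83856 puts the formula on 4 O.
Si: 0.53742 × 1.83856 = 0.988 atoms per formula unit.

0.988 Si apfu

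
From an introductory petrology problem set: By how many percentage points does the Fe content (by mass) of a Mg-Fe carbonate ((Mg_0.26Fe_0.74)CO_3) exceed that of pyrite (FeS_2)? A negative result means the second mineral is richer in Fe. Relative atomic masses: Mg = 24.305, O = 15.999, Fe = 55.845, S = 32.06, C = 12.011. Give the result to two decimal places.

-8.16 percentage points

First mineral: 41.325 g Fe in 107.653 g formula = 38.39 wt% Fe.
Second mineral: 55.845 g Fe in 119.965 g formula = 46.55 wt% Fe.
38.39% − 46.55% gives a difference of -8.16 percentage points.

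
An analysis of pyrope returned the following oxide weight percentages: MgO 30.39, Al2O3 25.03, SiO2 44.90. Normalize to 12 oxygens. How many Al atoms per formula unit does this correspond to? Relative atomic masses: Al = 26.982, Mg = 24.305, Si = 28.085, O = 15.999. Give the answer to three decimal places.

1.974 Al apfu

30.39 wt% MgO ÷ 40.304 g/mol = 0.75402 mol, giving 0.75402 Mg and 0.75402 O.
25.03 wt% Al2O3 ÷ 101.961 g/mol = 0.24549 mol, giving 0.49098 Al and 0.73647 O.
44.90 wt% SiO2 ÷ 60.083 g/mol = 0.74730 mol, giving 0.74730 Si and 1.49460 O.
Oxygen sums to 2.98509; scaling by 12/2.98509 = 4.01998 puts the formula on 12 O.
Al: 0.49098 × 4.01998 = 1.974 atoms per formula unit.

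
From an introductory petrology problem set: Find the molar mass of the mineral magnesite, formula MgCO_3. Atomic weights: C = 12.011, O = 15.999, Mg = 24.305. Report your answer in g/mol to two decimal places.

M = 1·24.305 + 1·12.011 + 3·15.999

84.31 g/mol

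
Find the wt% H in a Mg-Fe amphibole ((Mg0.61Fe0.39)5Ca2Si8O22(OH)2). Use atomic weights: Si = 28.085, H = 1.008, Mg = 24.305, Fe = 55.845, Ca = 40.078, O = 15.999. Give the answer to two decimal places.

M((Mg0.61Fe0.39)5Ca2Si8O22(OH)2) = 873.856 g/mol.
H contributes 2 × 1.008 = 2.016 g per mole.
2.016/873.856 = 0.0023 → 0.23%.

0.23 wt%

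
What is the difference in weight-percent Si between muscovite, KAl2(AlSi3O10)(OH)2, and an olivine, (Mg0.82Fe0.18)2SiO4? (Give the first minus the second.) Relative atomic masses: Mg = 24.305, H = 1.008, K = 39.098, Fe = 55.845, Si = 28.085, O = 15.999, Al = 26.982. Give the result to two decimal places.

2.68 percentage points

First mineral: 84.255 g Si in 398.303 g formula = 21.15 wt% Si.
Second mineral: 28.085 g Si in 152.045 g formula = 18.47 wt% Si.
21.15% − 18.47% gives a difference of 2.68 percentage points.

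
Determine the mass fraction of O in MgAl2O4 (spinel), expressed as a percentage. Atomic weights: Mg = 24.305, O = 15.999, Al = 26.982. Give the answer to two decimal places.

44.98 wt%

Formula mass = 1×24.305 + 2×26.982 + 4×15.999 = 142.265 g/mol, of which 63.996 g is O.
So O makes up 63.996/142.265 = 0.4498 of the mass, i.e. 44.98%.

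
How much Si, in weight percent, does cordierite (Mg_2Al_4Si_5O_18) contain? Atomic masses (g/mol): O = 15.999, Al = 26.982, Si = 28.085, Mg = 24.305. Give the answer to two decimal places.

Formula mass = 2×24.305 + 4×26.982 + 5×28.085 + 18×15.999 = 584.945 g/mol, of which 140.425 g is Si.
So Si makes up 140.425/584.945 = 0.2401 of the mass, i.e. 24.01%.

24.01 weight percent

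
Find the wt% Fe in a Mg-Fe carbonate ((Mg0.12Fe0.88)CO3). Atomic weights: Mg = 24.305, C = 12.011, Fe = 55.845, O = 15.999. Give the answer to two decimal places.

Molar mass of (Mg0.12Fe0.88)CO3: 0.12×24.305 + 0.88×55.845 + 1×12.011 + 3×15.999 = 112.068 g/mol.
Mass of Fe per formula unit: 0.88 × 55.845 = 49.144 g.
Weight fraction Fe = 49.144 / 112.068 = 0.4385.

43.85 mass %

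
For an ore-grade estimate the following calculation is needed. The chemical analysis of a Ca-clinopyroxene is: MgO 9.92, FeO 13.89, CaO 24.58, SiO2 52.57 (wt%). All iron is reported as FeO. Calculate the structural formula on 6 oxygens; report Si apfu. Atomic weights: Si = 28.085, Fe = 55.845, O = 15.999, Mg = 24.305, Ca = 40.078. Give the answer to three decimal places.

1.998 Si apfu

MgO: 9.92/40.304 = 0.24613 mol → 0.24613 mol Mg, 0.24613 mol O.
FeO: 13.89/71.844 = 0.19334 mol → 0.19334 mol Fe, 0.19334 mol O.
CaO: 24.58/56.077 = 0.43833 mol → 0.43833 mol Ca, 0.43833 mol O.
SiO2: 52.57/60.083 = 0.87496 mol → 0.87496 mol Si, 1.74992 mol O.
Total oxygen = 2.62772 mol. Normalization factor = 6/2.62772 = 2.28335.
Si per 6 O = 0.87496 × 2.28335 = 1.998.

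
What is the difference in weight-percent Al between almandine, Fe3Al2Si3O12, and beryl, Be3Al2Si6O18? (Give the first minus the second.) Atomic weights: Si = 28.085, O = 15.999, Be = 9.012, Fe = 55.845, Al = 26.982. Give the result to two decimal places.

M(Fe3Al2Si3O12) = 497.742 g/mol, so wt% Al = 53.964/497.742 × 100 = 10.84%.
M(Be3Al2Si6O18) = 537.492 g/mol, so wt% Al = 53.964/537.492 × 100 = 10.04%.
10.84 − 10.04 = 0.80 pp.

0.80 percentage points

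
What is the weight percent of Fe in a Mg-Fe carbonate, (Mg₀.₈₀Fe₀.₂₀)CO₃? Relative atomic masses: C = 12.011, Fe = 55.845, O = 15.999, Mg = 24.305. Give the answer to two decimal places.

12.32 wt%

Molar mass of (Mg₀.₈₀Fe₀.₂₀)CO₃: 0.80·24.305 + 0.20·55.845 + 1·12.011 + 3·15.999 = 90.621 g/mol.
Mass of Fe per formula unit: 0.20 × 55.845 = 11.169 g.
Weight fraction Fe = 11.169 / 90.621 = 0.1232.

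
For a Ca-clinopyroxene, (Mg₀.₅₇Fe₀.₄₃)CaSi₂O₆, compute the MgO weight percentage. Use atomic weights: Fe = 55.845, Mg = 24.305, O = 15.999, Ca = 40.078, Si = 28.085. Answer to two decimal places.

9.98 wt%

Molar mass of (Mg₀.₅₇Fe₀.₄₃)CaSi₂O₆ = 0.57·24.305 + 0.43·55.845 + 1·40.078 + 2·28.085 + 6·15.999 = 230.109 g/mol.
Each formula unit contains 0.57 Mg, equivalent to 0.57/1 = 0.5700 mol MgO.
M(MgO) = 1×24.305 + 1×15.999 = 40.304 g/mol.
Mass of MgO per formula unit = 0.5700 × 40.304 = 22.973 g.
MgO wt% = 22.973 / 230.109 × 100 = 9.98%.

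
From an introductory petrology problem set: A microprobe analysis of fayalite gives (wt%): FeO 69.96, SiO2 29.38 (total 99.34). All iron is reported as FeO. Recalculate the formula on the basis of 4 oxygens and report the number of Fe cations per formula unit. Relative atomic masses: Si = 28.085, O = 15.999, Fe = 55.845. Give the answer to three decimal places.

1.996 Fe apfu

FeO: 69.96/71.844 = 0.97378 mol → 0.97378 mol Fe, 0.97378 mol O.
SiO2: 29.38/60.083 = 0.48899 mol → 0.48899 mol Si, 0.97798 mol O.
Total oxygen = 1.95176 mol. Normalization factor = 4/1.95176 = 2.04943.
Fe per 4 O = 0.97378 × 2.04943 = 1.996.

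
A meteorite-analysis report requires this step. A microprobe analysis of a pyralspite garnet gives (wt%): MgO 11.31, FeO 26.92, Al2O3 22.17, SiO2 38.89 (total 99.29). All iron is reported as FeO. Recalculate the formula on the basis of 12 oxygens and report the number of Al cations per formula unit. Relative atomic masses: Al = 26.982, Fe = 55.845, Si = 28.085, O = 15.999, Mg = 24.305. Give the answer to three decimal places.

2.005 Al apfu

MgO (M=40.304): mol = 0.28062; Mg = 0.28062, O = 0.28062.
FeO (M=71.844): mol = 0.37470; Fe = 0.37470, O = 0.37470.
Al2O3 (M=101.961): mol = 0.21744; Al = 0.43488, O = 0.65232.
SiO2 (M=60.083): mol = 0.64727; Si = 0.64727, O = 1.29454.
ΣO = 2.60218; factor = 12/ΣO = 4.61152.
Al apfu = 0.43488 × 4.61152 = 2.005.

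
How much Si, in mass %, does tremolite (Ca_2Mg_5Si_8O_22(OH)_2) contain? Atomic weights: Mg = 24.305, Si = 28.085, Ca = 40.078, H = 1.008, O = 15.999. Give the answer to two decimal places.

27.66 mass %

M(Ca_2Mg_5Si_8O_22(OH)_2) = 812.353 g/mol.
Si contributes 8 × 28.085 = 224.680 g per mole.
224.680/812.353 = 0.2766 → 27.66%.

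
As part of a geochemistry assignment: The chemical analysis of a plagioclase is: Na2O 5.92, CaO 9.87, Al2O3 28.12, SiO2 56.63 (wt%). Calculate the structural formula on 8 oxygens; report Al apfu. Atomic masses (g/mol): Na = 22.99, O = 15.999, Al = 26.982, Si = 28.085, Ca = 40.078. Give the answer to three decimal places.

Na2O: 5.92/61.979 = 0.09552 mol → 0.19104 mol Na, 0.09552 mol O.
CaO: 9.87/56.077 = 0.17601 mol → 0.17601 mol Ca, 0.17601 mol O.
Al2O3: 28.12/101.961 = 0.27579 mol → 0.55158 mol Al, 0.82737 mol O.
SiO2: 56.63/60.083 = 0.94253 mol → 0.94253 mol Si, 1.88506 mol O.
Total oxygen = 2.98396 mol. Normalization factor = 8/2.98396 = 2.68100.
Al per 8 O = 0.55158 × 2.68100 = 1.479.

1.479 Al apfu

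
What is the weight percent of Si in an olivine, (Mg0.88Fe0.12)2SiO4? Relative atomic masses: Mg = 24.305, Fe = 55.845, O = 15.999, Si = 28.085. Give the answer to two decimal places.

M((Mg0.88Fe0.12)2SiO4) = 148.261 g/mol.
Si contributes 1 × 28.085 = 28.085 g per mole.
28.085/148.261 = 0.1894 → 18.94%.

18.94 mass %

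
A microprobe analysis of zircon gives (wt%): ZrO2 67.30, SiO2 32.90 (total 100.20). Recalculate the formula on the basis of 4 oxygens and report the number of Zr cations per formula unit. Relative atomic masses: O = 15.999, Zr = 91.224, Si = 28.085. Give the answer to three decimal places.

0.999 Zr apfu

ZrO2 (M=123.222): mol = 0.54617; Zr = 0.54617, O = 1.09234.
SiO2 (M=60.083): mol = 0.54758; Si = 0.54758, O = 1.09516.
ΣO = 2.18750; factor = 4/ΣO = 1.82857.
Zr apfu = 0.54617 × 1.82857 = 0.999.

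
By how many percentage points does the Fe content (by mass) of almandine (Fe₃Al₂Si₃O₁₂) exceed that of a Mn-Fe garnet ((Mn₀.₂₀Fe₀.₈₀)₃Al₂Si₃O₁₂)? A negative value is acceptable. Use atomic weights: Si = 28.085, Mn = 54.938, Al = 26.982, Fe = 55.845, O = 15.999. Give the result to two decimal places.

Fe in Fe₃Al₂Si₃O₁₂: molar mass 497.742 g/mol; 3×55.845 = 167.535 g → 33.66 wt%.
Fe in (Mn₀.₂₀Fe₀.₈₀)₃Al₂Si₃O₁₂: molar mass 497.198 g/mol; 2.40×55.845 = 134.028 g → 26.96 wt%.
Difference = 33.66 − 26.96 = 6.70 percentage points.

6.70 percentage points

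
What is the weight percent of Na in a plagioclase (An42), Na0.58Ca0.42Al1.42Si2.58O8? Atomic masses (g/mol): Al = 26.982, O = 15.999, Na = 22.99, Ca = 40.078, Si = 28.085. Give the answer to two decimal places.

4.96 wt%

Formula mass = 0.58*22.99 + 0.42*40.078 + 1.42*26.982 + 2.58*28.085 + 8*15.999 = 268.933 g/mol, of which 13.334 g is Na.
So Na makes up 13.334/268.933 = 0.0496 of the mass, i.e. 4.96%.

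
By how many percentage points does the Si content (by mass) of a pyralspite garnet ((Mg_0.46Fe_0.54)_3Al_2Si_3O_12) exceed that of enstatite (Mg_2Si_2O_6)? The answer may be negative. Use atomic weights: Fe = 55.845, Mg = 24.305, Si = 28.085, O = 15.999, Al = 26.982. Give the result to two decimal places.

-9.43 percentage points

First mineral: 84.255 g Si in 454.217 g formula = 18.55 wt% Si.
Second mineral: 56.170 g Si in 200.774 g formula = 27.98 wt% Si.
18.55% − 27.98% gives a difference of -9.43 percentage points.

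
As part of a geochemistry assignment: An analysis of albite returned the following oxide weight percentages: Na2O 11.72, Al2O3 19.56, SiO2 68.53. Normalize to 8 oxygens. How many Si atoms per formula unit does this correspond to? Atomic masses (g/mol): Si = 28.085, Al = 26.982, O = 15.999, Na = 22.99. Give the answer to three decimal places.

2.996 Si apfu

Na2O: 11.72/61.979 = 0.18910 mol → 0.37820 mol Na, 0.18910 mol O.
Al2O3: 19.56/101.961 = 0.19184 mol → 0.38368 mol Al, 0.57552 mol O.
SiO2: 68.53/60.083 = 1.14059 mol → 1.14059 mol Si, 2.28118 mol O.
Total oxygen = 3.04580 mol. Normalization factor = 8/3.04580 = 2.62657.
Si per 8 O = 1.14059 × 2.62657 = 2.996.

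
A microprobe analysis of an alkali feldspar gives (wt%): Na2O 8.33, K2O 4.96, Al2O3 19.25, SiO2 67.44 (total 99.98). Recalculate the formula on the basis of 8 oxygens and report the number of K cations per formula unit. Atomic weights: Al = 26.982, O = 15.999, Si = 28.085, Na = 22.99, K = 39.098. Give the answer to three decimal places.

0.281 K apfu

Na2O: 8.33/61.979 = 0.13440 mol → 0.26880 mol Na, 0.13440 mol O.
K2O: 4.96/94.195 = 0.05266 mol → 0.10532 mol K, 0.05266 mol O.
Al2O3: 19.25/101.961 = 0.18880 mol → 0.37760 mol Al, 0.56640 mol O.
SiO2: 67.44/60.083 = 1.12245 mol → 1.12245 mol Si, 2.24490 mol O.
Total oxygen = 2.99836 mol. Normalization factor = 8/2.99836 = 2.66813.
K per 8 O = 0.10532 × 2.66813 = 0.281.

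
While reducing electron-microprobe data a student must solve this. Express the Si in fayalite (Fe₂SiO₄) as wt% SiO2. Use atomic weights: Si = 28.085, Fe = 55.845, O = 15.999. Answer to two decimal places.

M(Fe₂SiO₄) = 203.771 g/mol; M(SiO2) = 60.083 g/mol.
Moles SiO2 per formula unit = 1 Si ÷ 1 = 1.0000.
SiO2 fraction = (1.0000 × 60.083) / 203.771 = 60.083/203.771 = 0.2949.

29.49 wt%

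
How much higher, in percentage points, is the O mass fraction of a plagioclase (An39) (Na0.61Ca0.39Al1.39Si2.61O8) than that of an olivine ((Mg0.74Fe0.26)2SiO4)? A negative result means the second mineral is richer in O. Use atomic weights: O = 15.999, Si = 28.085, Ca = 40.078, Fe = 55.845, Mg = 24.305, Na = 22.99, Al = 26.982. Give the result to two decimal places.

O in Na0.61Ca0.39Al1.39Si2.61O8: molar mass 268.453 g/mol; 8×15.999 = 127.992 g → 47.68 wt%.
O in (Mg0.74Fe0.26)2SiO4: molar mass 157.092 g/mol; 4×15.999 = 63.996 g → 40.74 wt%.
Difference = 47.68 − 40.74 = 6.94 percentage points.

6.94 percentage points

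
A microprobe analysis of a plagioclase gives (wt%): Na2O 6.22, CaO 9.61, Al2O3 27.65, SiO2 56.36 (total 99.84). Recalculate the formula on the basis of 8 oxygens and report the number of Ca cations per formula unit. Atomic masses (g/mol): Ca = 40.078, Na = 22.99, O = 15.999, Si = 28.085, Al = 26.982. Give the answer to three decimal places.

Na2O: 6.22/61.979 = 0.10036 mol → 0.20072 mol Na, 0.10036 mol O.
CaO: 9.61/56.077 = 0.17137 mol → 0.17137 mol Ca, 0.17137 mol O.
Al2O3: 27.65/101.961 = 0.27118 mol → 0.54236 mol Al, 0.81354 mol O.
SiO2: 56.36/60.083 = 0.93804 mol → 0.93804 mol Si, 1.87608 mol O.
Total oxygen = 2.96135 mol. Normalization factor = 8/2.96135 = 2.70147.
Ca per 8 O = 0.17137 × 2.70147 = 0.463.

0.463 Ca apfu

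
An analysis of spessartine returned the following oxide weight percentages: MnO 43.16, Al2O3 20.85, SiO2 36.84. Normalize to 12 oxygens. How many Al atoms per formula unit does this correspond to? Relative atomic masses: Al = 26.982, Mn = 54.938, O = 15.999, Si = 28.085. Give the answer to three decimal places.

MnO (M=70.937): mol = 0.60843; Mn = 0.60843, O = 0.60843.
Al2O3 (M=101.961): mol = 0.20449; Al = 0.40898, O = 0.61347.
SiO2 (M=60.083): mol = 0.61315; Si = 0.61315, O = 1.22630.
ΣO = 2.44820; factor = 12/ΣO = 4.90156.
Al apfu = 0.40898 × 4.90156 = 2.005.

2.005 Al apfu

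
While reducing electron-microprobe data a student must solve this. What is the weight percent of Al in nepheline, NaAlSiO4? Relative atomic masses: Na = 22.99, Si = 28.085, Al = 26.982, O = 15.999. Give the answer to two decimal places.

18.99 mass %

M(NaAlSiO4) = 142.053 g/mol.
Al contributes 1 × 26.982 = 26.982 g per mole.
26.982/142.053 = 0.1899 → 18.99%.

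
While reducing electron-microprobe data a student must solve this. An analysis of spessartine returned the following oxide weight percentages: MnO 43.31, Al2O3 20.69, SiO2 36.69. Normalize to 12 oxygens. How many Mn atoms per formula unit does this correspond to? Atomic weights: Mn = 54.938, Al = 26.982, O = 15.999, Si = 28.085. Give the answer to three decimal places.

3.002 Mn apfu

MnO: 43.31/70.937 = 0.61054 mol → 0.61054 mol Mn, 0.61054 mol O.
Al2O3: 20.69/101.961 = 0.20292 mol → 0.40584 mol Al, 0.60876 mol O.
SiO2: 36.69/60.083 = 0.61066 mol → 0.61066 mol Si, 1.22132 mol O.
Total oxygen = 2.44062 mol. Normalization factor = 12/2.44062 = 4.91678.
Mn per 12 O = 0.61054 × 4.91678 = 3.002.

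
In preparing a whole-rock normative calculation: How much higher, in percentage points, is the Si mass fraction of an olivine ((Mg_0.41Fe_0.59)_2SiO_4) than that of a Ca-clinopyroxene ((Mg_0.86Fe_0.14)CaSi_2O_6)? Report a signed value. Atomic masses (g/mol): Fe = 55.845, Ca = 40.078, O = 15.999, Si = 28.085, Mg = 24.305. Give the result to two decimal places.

M((Mg_0.41Fe_0.59)_2SiO_4) = 177.908 g/mol, so wt% Si = 28.085/177.908 × 100 = 15.79%.
M((Mg_0.86Fe_0.14)CaSi_2O_6) = 220.963 g/mol, so wt% Si = 56.170/220.963 × 100 = 25.42%.
15.79 − 25.42 = -9.63 pp.

-9.63 percentage points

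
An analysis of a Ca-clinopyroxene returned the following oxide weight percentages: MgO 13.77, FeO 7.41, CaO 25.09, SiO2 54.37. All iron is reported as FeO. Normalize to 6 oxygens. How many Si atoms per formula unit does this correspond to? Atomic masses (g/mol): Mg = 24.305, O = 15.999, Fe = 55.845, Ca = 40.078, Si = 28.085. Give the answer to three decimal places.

2.009 Si apfu

MgO (M=40.304): mol = 0.34165; Mg = 0.34165, O = 0.34165.
FeO (M=71.844): mol = 0.10314; Fe = 0.10314, O = 0.10314.
CaO (M=56.077): mol = 0.44742; Ca = 0.44742, O = 0.44742.
SiO2 (M=60.083): mol = 0.90491; Si = 0.90491, O = 1.80982.
ΣO = 2.70203; factor = 6/ΣO = 2.22055.
Si apfu = 0.90491 × 2.22055 = 2.009.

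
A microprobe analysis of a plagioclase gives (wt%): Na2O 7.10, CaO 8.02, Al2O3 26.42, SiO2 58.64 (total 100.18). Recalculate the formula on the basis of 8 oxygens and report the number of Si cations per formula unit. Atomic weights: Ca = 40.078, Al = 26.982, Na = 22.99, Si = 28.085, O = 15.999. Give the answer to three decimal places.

2.614 Si apfu

Na2O (M=61.979): mol = 0.11455; Na = 0.22910, O = 0.11455.
CaO (M=56.077): mol = 0.14302; Ca = 0.14302, O = 0.14302.
Al2O3 (M=101.961): mol = 0.25912; Al = 0.51824, O = 0.77736.
SiO2 (M=60.083): mol = 0.97598; Si = 0.97598, O = 1.95196.
ΣO = 2.98689; factor = 8/ΣO = 2.67837.
Si apfu = 0.97598 × 2.67837 = 2.614.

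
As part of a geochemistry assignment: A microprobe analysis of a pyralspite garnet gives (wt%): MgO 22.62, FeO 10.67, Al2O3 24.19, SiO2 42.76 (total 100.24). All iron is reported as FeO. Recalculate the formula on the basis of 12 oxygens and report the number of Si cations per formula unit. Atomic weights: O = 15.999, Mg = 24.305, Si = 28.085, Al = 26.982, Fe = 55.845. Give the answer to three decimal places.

MgO (M=40.304): mol = 0.56123; Mg = 0.56123, O = 0.56123.
FeO (M=71.844): mol = 0.14852; Fe = 0.14852, O = 0.14852.
Al2O3 (M=101.961): mol = 0.23725; Al = 0.47450, O = 0.71175.
SiO2 (M=60.083): mol = 0.71168; Si = 0.71168, O = 1.42336.
ΣO = 2.84486; factor = 12/ΣO = 4.21813.
Si apfu = 0.71168 × 4.21813 = 3.002.

3.002 Si apfu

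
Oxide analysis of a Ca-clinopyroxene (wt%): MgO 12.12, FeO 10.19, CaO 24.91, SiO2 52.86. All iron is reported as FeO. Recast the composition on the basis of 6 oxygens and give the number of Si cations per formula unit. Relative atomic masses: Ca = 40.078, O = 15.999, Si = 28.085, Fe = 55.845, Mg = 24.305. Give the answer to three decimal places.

1.995 Si apfu

MgO: 12.12/40.304 = 0.30071 mol → 0.30071 mol Mg, 0.30071 mol O.
FeO: 10.19/71.844 = 0.14184 mol → 0.14184 mol Fe, 0.14184 mol O.
CaO: 24.91/56.077 = 0.44421 mol → 0.44421 mol Ca, 0.44421 mol O.
SiO2: 52.86/60.083 = 0.87978 mol → 0.87978 mol Si, 1.75956 mol O.
Total oxygen = 2.64632 mol. Normalization factor = 6/2.64632 = 2.26730.
Si per 6 O = 0.87978 × 2.26730 = 1.995.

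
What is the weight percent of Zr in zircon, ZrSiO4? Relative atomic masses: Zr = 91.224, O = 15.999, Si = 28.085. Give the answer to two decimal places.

M(ZrSiO4) = 183.305 g/mol.
Zr contributes 1 × 91.224 = 91.224 g per mole.
91.224/183.305 = 0.4977 → 49.77%.

49.77 mass %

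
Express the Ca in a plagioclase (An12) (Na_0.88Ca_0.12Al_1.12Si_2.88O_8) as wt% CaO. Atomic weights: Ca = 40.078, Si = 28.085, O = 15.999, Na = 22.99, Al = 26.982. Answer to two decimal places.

2.55 wt%

Formula mass = 264.137 g/mol.
0.12 Ca → 0.1200 mol CaO per formula unit; M(CaO) = 56.077, so CaO mass = 6.729 g.
6.729/264.137 × 100 = 2.55 wt%.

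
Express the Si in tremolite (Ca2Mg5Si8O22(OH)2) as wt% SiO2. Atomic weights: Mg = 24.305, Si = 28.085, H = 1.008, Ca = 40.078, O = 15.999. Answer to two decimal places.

59.17 wt%

Molar mass of Ca2Mg5Si8O22(OH)2 = 2×40.078 + 5×24.305 + 8×28.085 + 24×15.999 + 2×1.008 = 812.353 g/mol.
Each formula unit contains 8 Si, equivalent to 8/1 = 8.0000 mol SiO2.
M(SiO2) = 1×28.085 + 2×15.999 = 60.083 g/mol.
Mass of SiO2 per formula unit = 8.0000 × 60.083 = 480.664 g.
SiO2 wt% = 480.664 / 812.353 × 100 = 59.17%.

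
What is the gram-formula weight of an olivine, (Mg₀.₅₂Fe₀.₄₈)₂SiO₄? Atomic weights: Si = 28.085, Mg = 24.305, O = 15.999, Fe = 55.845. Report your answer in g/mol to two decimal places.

170.97 g/mol

The formula mass is the sum 1.04(24.305) + 0.96(55.845) + 1(28.085) + 4(15.999).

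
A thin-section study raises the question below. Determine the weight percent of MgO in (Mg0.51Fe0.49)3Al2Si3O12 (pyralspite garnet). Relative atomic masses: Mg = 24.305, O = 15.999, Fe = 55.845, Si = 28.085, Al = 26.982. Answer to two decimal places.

M((Mg0.51Fe0.49)3Al2Si3O12) = 449.486 g/mol; M(MgO) = 40.304 g/mol.
Moles MgO per formula unit = 1.53 Mg ÷ 1 = 1.5300.
MgO fraction = (1.5300 × 40.304) / 449.486 = 61.665/449.486 = 0.1372.

13.72 wt%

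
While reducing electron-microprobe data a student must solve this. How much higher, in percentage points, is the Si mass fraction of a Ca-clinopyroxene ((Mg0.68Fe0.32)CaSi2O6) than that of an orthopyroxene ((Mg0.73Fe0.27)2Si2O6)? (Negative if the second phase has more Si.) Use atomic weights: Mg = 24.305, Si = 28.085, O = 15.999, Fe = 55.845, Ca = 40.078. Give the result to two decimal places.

First mineral: 56.170 g Si in 226.640 g formula = 24.78 wt% Si.
Second mineral: 56.170 g Si in 217.806 g formula = 25.79 wt% Si.
24.78% − 25.79% gives a difference of -1.01 percentage points.

-1.01 percentage points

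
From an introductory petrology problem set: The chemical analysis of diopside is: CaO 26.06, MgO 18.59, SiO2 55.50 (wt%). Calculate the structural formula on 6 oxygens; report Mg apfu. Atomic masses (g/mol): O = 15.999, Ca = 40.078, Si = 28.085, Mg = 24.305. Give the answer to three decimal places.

0.998 Mg apfu

26.06 wt% CaO ÷ 56.077 g/mol = 0.46472 mol, giving 0.46472 Ca and 0.46472 O.
18.59 wt% MgO ÷ 40.304 g/mol = 0.46124 mol, giving 0.46124 Mg and 0.46124 O.
55.50 wt% SiO2 ÷ 60.083 g/mol = 0.92372 mol, giving 0.92372 Si and 1.84744 O.
Oxygen sums to 2.77340; scaling by 6/2.77340 = 2.16341 puts the formula on 6 O.
Mg: 0.46124 × 2.16341 = 0.998 atoms per formula unit.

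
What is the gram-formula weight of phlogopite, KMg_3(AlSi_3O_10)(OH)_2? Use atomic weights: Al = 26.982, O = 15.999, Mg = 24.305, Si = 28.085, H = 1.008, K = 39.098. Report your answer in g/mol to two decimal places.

417.25 g/mol

M = 1(39.098) + 3(24.305) + 1(26.982) + 3(28.085) + 12(15.999) + 2(1.008)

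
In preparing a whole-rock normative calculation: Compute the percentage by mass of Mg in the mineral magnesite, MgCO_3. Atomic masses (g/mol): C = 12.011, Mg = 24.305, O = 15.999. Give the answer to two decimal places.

M(MgCO_3) = 84.313 g/mol.
Mg contributes 1 × 24.305 = 24.305 g per mole.
24.305/84.313 = 0.2883 → 28.83%.

28.83 wt%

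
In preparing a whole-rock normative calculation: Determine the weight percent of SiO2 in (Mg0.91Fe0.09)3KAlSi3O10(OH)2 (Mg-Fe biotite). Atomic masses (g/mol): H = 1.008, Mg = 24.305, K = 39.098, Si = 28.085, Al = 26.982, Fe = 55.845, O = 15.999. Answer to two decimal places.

Molar mass of (Mg0.91Fe0.09)3KAlSi3O10(OH)2 = 2.73×24.305 + 0.27×55.845 + 1×39.098 + 1×26.982 + 3×28.085 + 12×15.999 + 2×1.008 = 425.770 g/mol.
Each formula unit contains 3 Si, equivalent to 3/1 = 3.0000 mol SiO2.
M(SiO2) = 1×28.085 + 2×15.999 = 60.083 g/mol.
Mass of SiO2 per formula unit = 3.0000 × 60.083 = 180.249 g.
SiO2 wt% = 180.249 / 425.770 × 100 = 42.33%.

42.33 wt%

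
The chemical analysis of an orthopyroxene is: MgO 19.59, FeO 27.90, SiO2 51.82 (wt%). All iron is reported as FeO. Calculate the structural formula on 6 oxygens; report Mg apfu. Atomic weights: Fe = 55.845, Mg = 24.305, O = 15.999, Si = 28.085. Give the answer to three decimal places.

MgO (M=40.304): mol = 0.48606; Mg = 0.48606, O = 0.48606.
FeO (M=71.844): mol = 0.38834; Fe = 0.38834, O = 0.38834.
SiO2 (M=60.083): mol = 0.86247; Si = 0.86247, O = 1.72494.
ΣO = 2.59934; factor = 6/ΣO = 2.30828.
Mg apfu = 0.48606 × 2.30828 = 1.122.

1.122 Mg apfu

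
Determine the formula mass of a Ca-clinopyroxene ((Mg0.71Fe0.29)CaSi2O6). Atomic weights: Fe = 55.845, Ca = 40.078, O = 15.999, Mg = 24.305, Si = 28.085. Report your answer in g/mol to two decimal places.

M = 0.71*24.305 + 0.29*55.845 + 1*40.078 + 2*28.085 + 6*15.999

225.69 g/mol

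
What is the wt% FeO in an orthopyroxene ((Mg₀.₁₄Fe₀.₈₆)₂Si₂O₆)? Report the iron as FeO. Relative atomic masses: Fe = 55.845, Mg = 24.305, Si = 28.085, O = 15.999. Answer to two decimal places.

M((Mg₀.₁₄Fe₀.₈₆)₂Si₂O₆) = 255.023 g/mol; M(FeO) = 71.844 g/mol.
Moles FeO per formula unit = 1.72 Fe ÷ 1 = 1.7200.
FeO fraction = (1.7200 × 71.844) / 255.023 = 123.572/255.023 = 0.4846.

48.46 wt%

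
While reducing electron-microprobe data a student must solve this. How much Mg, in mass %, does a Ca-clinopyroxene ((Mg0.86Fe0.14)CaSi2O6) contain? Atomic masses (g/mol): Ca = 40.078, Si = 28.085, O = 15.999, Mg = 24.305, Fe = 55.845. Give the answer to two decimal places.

M((Mg0.86Fe0.14)CaSi2O6) = 220.963 g/mol.
Mg contributes 0.86 × 24.305 = 20.902 g per mole.
20.902/220.963 = 0.0946 → 9.46%.

9.46 mass %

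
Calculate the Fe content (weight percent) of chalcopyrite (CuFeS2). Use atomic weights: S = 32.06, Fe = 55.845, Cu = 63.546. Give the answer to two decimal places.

30.43 weight percent

Formula mass = 1·63.546 + 1·55.845 + 2·32.06 = 183.511 g/mol, of which 55.845 g is Fe.
So Fe makes up 55.845/183.511 = 0.3043 of the mass, i.e. 30.43%.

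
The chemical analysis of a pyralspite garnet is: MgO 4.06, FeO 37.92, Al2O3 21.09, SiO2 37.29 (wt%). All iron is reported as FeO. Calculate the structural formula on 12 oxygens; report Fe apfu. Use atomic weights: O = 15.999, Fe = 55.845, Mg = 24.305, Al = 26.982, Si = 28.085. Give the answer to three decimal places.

2.543 Fe apfu

MgO (M=40.304): mol = 0.10073; Mg = 0.10073, O = 0.10073.
FeO (M=71.844): mol = 0.52781; Fe = 0.52781, O = 0.52781.
Al2O3 (M=101.961): mol = 0.20684; Al = 0.41368, O = 0.62052.
SiO2 (M=60.083): mol = 0.62064; Si = 0.62064, O = 1.24128.
ΣO = 2.49034; factor = 12/ΣO = 4.81862.
Fe apfu = 0.52781 × 4.81862 = 2.543.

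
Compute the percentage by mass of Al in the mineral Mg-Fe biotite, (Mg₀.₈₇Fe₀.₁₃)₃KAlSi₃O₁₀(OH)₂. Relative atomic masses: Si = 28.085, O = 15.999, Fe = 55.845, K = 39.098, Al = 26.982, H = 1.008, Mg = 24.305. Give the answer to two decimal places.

6.28 wt%

Formula mass = 2.61·24.305 + 0.39·55.845 + 1·39.098 + 1·26.982 + 3·28.085 + 12·15.999 + 2·1.008 = 429.555 g/mol, of which 26.982 g is Al.
So Al makes up 26.982/429.555 = 0.0628 of the mass, i.e. 6.28%.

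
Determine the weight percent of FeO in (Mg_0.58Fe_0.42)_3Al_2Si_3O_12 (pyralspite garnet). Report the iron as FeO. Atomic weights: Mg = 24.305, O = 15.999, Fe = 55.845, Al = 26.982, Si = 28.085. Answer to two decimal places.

20.44 wt%

Molar mass of (Mg_0.58Fe_0.42)_3Al_2Si_3O_12 = 1.74*24.305 + 1.26*55.845 + 2*26.982 + 3*28.085 + 12*15.999 = 442.862 g/mol.
Each formula unit contains 1.26 Fe, equivalent to 1.26/1 = 1.2600 mol FeO.
M(FeO) = 1×55.845 + 1×15.999 = 71.844 g/mol.
Mass of FeO per formula unit = 1.2600 × 71.844 = 90.523 g.
FeO wt% = 90.523 / 442.862 × 100 = 20.44%.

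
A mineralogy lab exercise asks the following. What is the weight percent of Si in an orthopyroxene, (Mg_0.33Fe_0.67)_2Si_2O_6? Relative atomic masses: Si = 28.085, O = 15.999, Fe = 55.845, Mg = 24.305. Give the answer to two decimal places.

23.11 wt%

Formula mass = 0.66×24.305 + 1.34×55.845 + 2×28.085 + 6×15.999 = 243.038 g/mol, of which 56.170 g is Si.
So Si makes up 56.170/243.038 = 0.2311 of the mass, i.e. 23.11%.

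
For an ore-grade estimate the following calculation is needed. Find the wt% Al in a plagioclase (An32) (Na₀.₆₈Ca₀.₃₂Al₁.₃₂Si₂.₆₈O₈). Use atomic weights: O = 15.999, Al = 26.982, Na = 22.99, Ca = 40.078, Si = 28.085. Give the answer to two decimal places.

13.32 wt%

Formula mass = 0.68×22.99 + 0.32×40.078 + 1.32×26.982 + 2.68×28.085 + 8×15.999 = 267.334 g/mol, of which 35.616 g is Al.
So Al makes up 35.616/267.334 = 0.1332 of the mass, i.e. 13.32%.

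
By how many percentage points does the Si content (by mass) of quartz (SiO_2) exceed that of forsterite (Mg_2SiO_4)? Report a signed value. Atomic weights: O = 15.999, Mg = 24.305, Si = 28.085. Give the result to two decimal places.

26.78 percentage points

M(SiO_2) = 60.083 g/mol, so wt% Si = 28.085/60.083 × 100 = 46.74%.
M(Mg_2SiO_4) = 140.691 g/mol, so wt% Si = 28.085/140.691 × 100 = 19.96%.
46.74 − 19.96 = 26.78 pp.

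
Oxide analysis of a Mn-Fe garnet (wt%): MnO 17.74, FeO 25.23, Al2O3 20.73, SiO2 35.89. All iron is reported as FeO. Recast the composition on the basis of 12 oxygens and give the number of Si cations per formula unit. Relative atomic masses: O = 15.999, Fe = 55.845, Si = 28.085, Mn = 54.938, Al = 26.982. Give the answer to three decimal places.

MnO: 17.74/70.937 = 0.25008 mol → 0.25008 mol Mn, 0.25008 mol O.
FeO: 25.23/71.844 = 0.35118 mol → 0.35118 mol Fe, 0.35118 mol O.
Al2O3: 20.73/101.961 = 0.20331 mol → 0.40662 mol Al, 0.60993 mol O.
SiO2: 35.89/60.083 = 0.59734 mol → 0.59734 mol Si, 1.19468 mol O.
Total oxygen = 2.40587 mol. Normalization factor = 12/2.40587 = 4.98780.
Si per 12 O = 0.59734 × 4.98780 = 2.979.

2.979 Si apfu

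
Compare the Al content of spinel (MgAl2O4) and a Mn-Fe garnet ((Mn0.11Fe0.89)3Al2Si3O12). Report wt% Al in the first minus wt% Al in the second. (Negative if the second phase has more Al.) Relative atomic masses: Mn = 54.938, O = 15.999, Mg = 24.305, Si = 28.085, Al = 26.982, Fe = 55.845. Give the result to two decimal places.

27.08 percentage points

First mineral: 53.964 g Al in 142.265 g formula = 37.93 wt% Al.
Second mineral: 53.964 g Al in 497.443 g formula = 10.85 wt% Al.
37.93% − 10.85% gives a difference of 27.08 percentage points.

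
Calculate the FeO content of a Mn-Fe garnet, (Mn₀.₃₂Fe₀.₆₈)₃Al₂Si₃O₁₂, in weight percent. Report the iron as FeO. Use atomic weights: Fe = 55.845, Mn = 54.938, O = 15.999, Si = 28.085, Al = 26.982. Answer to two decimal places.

M((Mn₀.₃₂Fe₀.₆₈)₃Al₂Si₃O₁₂) = 496.871 g/mol; M(FeO) = 71.844 g/mol.
Moles FeO per formula unit = 2.04 Fe ÷ 1 = 2.0400.
FeO fraction = (2.0400 × 71.844) / 496.871 = 146.562/496.871 = 0.2950.

29.50 wt%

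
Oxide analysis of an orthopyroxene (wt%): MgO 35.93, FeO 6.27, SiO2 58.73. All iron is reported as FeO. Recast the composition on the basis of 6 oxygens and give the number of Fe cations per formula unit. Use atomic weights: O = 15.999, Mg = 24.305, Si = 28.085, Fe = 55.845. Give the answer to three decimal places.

0.178 Fe apfu

35.93 wt% MgO ÷ 40.304 g/mol = 0.89147 mol, giving 0.89147 Mg and 0.89147 O.
6.27 wt% FeO ÷ 71.844 g/mol = 0.08727 mol, giving 0.08727 Fe and 0.08727 O.
58.73 wt% SiO2 ÷ 60.083 g/mol = 0.97748 mol, giving 0.97748 Si and 1.95496 O.
Oxygen sums to 2.93370; scaling by 6/2.93370 = 2.04520 puts the formula on 6 O.
Fe: 0.08727 × 2.04520 = 0.178 atoms per formula unit.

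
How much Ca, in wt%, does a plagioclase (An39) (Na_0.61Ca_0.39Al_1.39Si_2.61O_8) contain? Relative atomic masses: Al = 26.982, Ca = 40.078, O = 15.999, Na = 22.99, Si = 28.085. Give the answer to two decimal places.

5.82 wt%

Molar mass of Na_0.61Ca_0.39Al_1.39Si_2.61O_8: 0.61*22.99 + 0.39*40.078 + 1.39*26.982 + 2.61*28.085 + 8*15.999 = 268.453 g/mol.
Mass of Ca per formula unit: 0.39 × 40.078 = 15.630 g.
Weight fraction Ca = 15.630 / 268.453 = 0.0582.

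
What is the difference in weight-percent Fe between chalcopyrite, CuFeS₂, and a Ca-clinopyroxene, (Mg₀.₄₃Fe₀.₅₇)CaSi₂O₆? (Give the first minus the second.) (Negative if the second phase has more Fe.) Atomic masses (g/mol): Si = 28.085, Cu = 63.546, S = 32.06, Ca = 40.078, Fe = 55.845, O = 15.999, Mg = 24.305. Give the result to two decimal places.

Fe in CuFeS₂: molar mass 183.511 g/mol; 1×55.845 = 55.845 g → 30.43 wt%.
Fe in (Mg₀.₄₃Fe₀.₅₇)CaSi₂O₆: molar mass 234.525 g/mol; 0.57×55.845 = 31.832 g → 13.57 wt%.
Difference = 30.43 − 13.57 = 16.86 percentage points.

16.86 percentage points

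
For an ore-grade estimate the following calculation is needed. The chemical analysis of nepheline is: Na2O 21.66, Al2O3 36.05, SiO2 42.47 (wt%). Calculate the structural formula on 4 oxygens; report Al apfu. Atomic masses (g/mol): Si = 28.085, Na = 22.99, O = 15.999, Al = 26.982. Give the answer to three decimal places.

1.002 Al apfu

Na2O (M=61.979): mol = 0.34947; Na = 0.69894, O = 0.34947.
Al2O3 (M=101.961): mol = 0.35357; Al = 0.70714, O = 1.06071.
SiO2 (M=60.083): mol = 0.70686; Si = 0.70686, O = 1.41372.
ΣO = 2.82390; factor = 4/ΣO = 1.41648.
Al apfu = 0.70714 × 1.41648 = 1.002.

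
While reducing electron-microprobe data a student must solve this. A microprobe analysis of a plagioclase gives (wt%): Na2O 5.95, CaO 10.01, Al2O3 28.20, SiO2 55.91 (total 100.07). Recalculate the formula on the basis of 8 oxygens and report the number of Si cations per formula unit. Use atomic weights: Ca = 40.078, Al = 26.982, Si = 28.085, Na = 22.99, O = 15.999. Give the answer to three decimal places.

2.510 Si apfu

Na2O: 5.95/61.979 = 0.09600 mol → 0.19200 mol Na, 0.09600 mol O.
CaO: 10.01/56.077 = 0.17850 mol → 0.17850 mol Ca, 0.17850 mol O.
Al2O3: 28.20/101.961 = 0.27658 mol → 0.55316 mol Al, 0.82974 mol O.
SiO2: 55.91/60.083 = 0.93055 mol → 0.93055 mol Si, 1.86110 mol O.
Total oxygen = 2.96534 mol. Normalization factor = 8/2.96534 = 2.69784.
Si per 8 O = 0.93055 × 2.69784 = 2.510.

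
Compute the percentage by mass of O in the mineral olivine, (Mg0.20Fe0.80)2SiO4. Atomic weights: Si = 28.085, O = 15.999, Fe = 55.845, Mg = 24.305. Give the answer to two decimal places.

Molar mass of (Mg0.20Fe0.80)2SiO4: 0.40·24.305 + 1.60·55.845 + 1·28.085 + 4·15.999 = 191.155 g/mol.
Mass of O per formula unit: 4 × 15.999 = 63.996 g.
Weight fraction O = 63.996 / 191.155 = 0.3348.

33.48 wt%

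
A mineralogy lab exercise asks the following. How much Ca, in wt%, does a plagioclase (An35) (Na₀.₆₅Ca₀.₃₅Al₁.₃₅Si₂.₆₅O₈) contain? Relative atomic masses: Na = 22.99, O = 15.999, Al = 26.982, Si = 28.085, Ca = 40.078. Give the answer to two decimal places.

Formula mass = 0.65*22.99 + 0.35*40.078 + 1.35*26.982 + 2.65*28.085 + 8*15.999 = 267.814 g/mol, of which 14.027 g is Ca.
So Ca makes up 14.027/267.814 = 0.0524 of the mass, i.e. 5.24%.

5.24 wt%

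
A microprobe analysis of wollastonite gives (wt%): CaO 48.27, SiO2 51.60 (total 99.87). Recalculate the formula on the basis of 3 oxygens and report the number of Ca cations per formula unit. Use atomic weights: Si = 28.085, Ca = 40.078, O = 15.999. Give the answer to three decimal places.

1.002 Ca apfu

48.27 wt% CaO ÷ 56.077 g/mol = 0.86078 mol, giving 0.86078 Ca and 0.86078 O.
51.60 wt% SiO2 ÷ 60.083 g/mol = 0.85881 mol, giving 0.85881 Si and 1.71762 O.
Oxygen sums to 2.57840; scaling by 3/2.57840 = 1.16351 puts the formula on 3 O.
Ca: 0.86078 × 1.16351 = 1.002 atoms per formula unit.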